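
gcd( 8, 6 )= 2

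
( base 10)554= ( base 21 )158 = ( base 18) 1CE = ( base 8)1052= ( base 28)jm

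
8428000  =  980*8600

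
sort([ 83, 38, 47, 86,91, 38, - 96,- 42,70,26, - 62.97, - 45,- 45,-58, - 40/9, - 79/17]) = [ - 96, -62.97 , - 58,  -  45,-45, - 42, - 79/17, - 40/9,26, 38,  38,47,70,83, 86 , 91 ]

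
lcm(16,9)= 144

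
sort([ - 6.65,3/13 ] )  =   [ - 6.65,3/13]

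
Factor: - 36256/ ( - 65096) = 2^2*11^1*79^( - 1 ) = 44/79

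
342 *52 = 17784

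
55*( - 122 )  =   - 6710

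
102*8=816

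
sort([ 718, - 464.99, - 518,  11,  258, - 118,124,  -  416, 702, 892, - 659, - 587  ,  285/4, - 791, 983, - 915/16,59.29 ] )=[-791, -659,- 587,-518, - 464.99, - 416, - 118,- 915/16,11 , 59.29,285/4,124,  258,702, 718,892,983]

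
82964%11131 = 5047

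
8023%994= 71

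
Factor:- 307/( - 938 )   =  2^( - 1)*7^( - 1)*67^( - 1)  *307^1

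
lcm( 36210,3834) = 325890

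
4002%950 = 202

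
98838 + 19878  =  118716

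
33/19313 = 33/19313= 0.00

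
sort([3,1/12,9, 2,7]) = [ 1/12, 2 , 3, 7,9]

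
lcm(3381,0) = 0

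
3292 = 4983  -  1691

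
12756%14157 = 12756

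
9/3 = 3 =3.00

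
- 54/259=-54/259 =- 0.21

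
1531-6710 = - 5179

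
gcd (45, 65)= 5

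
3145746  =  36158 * 87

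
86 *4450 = 382700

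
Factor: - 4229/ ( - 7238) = 2^ (  -  1 )*7^ ( - 1 ) * 11^( - 1 )*47^ ( - 1 )*4229^1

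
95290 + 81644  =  176934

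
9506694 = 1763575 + 7743119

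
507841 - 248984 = 258857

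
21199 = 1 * 21199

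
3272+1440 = 4712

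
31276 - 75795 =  - 44519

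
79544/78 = 1019 +31/39= 1019.79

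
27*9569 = 258363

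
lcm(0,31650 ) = 0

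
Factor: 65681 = 7^1*11^1*853^1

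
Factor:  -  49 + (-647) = -2^3*3^1*29^1 = - 696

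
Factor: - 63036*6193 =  - 2^2 * 3^2*11^1*17^1*103^1*563^1=-390381948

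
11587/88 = 11587/88  =  131.67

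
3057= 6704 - 3647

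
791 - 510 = 281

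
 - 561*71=-39831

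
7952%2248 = 1208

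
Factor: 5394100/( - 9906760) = -269705/495338 = -2^( - 1 )*5^1 *17^1 * 19^1*53^( - 1)*167^1*4673^(- 1) 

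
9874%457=277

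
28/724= 7/181 = 0.04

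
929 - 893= 36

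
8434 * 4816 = 40618144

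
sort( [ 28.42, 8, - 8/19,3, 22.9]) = [- 8/19,3, 8, 22.9 , 28.42 ]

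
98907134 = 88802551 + 10104583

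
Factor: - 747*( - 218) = 2^1*3^2*83^1*109^1= 162846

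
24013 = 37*649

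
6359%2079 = 122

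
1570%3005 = 1570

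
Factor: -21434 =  - 2^1 * 7^1*1531^1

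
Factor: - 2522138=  - 2^1 * 1261069^1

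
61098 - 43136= 17962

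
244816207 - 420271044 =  - 175454837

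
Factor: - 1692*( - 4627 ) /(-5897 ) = -7828884/5897 = - 2^2*3^2* 7^1 * 47^1 *661^1 * 5897^(-1)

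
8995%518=189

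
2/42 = 1/21=0.05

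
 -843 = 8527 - 9370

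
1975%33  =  28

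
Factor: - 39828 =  - 2^2*3^1 * 3319^1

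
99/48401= 99/48401 =0.00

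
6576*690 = 4537440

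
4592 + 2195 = 6787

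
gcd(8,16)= 8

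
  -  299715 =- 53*5655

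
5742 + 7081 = 12823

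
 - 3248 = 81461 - 84709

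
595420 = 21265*28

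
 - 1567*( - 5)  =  7835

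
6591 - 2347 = 4244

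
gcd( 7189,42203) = 7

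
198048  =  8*24756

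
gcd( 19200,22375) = 25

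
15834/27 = 586 + 4/9 = 586.44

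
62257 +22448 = 84705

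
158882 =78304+80578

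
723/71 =723/71 = 10.18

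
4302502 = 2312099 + 1990403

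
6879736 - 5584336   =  1295400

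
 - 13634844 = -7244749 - 6390095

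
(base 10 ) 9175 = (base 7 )35515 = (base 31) 9GU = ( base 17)1ecc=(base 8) 21727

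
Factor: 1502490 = 2^1*3^1*5^1*11^1* 29^1*157^1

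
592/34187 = 592/34187 = 0.02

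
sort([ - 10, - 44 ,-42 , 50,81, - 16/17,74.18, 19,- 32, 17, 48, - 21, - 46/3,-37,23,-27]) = [-44,-42, - 37, - 32, - 27 , - 21, - 46/3, - 10,-16/17,17,19, 23,48, 50,74.18, 81]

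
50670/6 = 8445=8445.00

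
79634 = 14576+65058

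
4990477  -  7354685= - 2364208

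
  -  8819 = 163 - 8982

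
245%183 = 62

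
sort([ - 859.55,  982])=[ - 859.55, 982]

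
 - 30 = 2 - 32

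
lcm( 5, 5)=5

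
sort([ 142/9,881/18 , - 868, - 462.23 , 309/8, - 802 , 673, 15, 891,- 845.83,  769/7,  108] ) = [ - 868, - 845.83,-802, - 462.23, 15, 142/9,309/8,  881/18,108,  769/7 , 673,  891] 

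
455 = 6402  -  5947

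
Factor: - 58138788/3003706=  - 29069394/1501853 = -2^1*3^1*199^( - 1 )*7547^( - 1 )*4844899^1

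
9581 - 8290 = 1291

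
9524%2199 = 728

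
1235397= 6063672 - 4828275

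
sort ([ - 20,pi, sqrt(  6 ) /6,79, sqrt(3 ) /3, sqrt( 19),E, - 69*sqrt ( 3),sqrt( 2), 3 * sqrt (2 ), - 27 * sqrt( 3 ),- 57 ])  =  [  -  69*sqrt( 3), - 57, - 27*sqrt (3),- 20,sqrt(6)/6 , sqrt ( 3)/3,sqrt( 2),E,pi,3*sqrt( 2 ),sqrt( 19),79 ]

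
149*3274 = 487826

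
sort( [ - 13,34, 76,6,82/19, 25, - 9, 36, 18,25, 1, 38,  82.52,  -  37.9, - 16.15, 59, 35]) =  [ - 37.9, - 16.15, - 13, - 9, 1,82/19,6,18,25 , 25,34, 35, 36, 38,59, 76,82.52]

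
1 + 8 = 9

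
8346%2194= 1764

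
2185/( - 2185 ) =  - 1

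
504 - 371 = 133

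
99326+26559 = 125885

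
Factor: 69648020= 2^2*5^1*13^1*267877^1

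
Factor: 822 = 2^1*3^1*137^1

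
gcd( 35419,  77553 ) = 1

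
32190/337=32190/337 = 95.52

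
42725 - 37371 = 5354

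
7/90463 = 7/90463 = 0.00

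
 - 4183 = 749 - 4932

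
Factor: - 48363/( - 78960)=2^( - 4) * 5^(  -  1 )*7^2  =  49/80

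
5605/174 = 32 + 37/174 = 32.21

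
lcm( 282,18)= 846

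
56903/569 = 56903/569 = 100.01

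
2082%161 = 150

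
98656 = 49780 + 48876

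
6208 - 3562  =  2646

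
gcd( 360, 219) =3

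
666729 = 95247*7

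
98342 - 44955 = 53387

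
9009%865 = 359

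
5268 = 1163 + 4105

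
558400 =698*800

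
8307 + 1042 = 9349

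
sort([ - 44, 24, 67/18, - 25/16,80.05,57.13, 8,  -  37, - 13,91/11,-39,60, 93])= [ - 44 ,- 39, - 37, - 13, - 25/16,67/18,8,91/11,24,57.13,60 , 80.05, 93]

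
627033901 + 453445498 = 1080479399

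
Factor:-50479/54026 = - 2^( - 1)* 7^ ( - 1 )*11^1*13^1*17^ ( - 1) * 227^( - 1 ) * 353^1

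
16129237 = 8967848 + 7161389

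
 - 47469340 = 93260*( - 509 )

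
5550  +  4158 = 9708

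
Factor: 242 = 2^1*11^2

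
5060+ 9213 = 14273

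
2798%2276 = 522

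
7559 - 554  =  7005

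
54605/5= 10921  =  10921.00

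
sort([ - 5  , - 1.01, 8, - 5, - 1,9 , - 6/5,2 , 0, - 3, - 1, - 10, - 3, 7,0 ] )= [ - 10,  -  5,-5, - 3, - 3,-6/5 , -1.01, - 1, - 1, 0, 0,2,7, 8,9 ] 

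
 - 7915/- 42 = 7915/42= 188.45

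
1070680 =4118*260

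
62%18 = 8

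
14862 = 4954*3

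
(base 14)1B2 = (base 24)EG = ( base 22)G0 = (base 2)101100000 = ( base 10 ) 352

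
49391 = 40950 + 8441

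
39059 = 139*281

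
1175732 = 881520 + 294212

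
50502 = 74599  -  24097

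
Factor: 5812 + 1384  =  2^2*7^1 * 257^1 = 7196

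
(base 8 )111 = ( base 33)27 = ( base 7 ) 133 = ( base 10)73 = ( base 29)2F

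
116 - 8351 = - 8235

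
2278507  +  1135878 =3414385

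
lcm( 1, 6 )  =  6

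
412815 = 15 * 27521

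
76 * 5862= 445512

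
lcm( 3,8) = 24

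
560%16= 0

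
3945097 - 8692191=  -  4747094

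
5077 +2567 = 7644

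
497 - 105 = 392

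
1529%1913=1529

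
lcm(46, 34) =782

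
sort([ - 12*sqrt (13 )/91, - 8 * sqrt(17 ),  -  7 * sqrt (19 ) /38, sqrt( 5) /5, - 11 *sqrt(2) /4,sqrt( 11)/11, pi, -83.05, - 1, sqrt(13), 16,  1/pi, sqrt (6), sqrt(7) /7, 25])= [-83.05 , - 8*sqrt (17), - 11*sqrt (2)/4, - 1,-7 * sqrt(19) /38, - 12 * sqrt( 13 ) /91, sqrt( 11)/11, 1/pi, sqrt ( 7)/7,sqrt(5)/5, sqrt ( 6), pi, sqrt(13) , 16,  25]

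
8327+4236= 12563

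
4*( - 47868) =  - 191472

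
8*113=904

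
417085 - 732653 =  - 315568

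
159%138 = 21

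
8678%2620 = 818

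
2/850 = 1/425 = 0.00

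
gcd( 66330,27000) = 90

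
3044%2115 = 929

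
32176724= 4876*6599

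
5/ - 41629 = -1 + 41624/41629 = -0.00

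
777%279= 219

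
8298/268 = 4149/134 = 30.96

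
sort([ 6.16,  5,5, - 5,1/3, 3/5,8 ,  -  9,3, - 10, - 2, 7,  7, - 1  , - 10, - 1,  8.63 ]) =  [ - 10,- 10, - 9, - 5, - 2 , -1, - 1, 1/3, 3/5,3, 5, 5,6.16, 7, 7, 8,8.63 ]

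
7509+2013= 9522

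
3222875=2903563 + 319312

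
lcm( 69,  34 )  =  2346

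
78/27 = 2 + 8/9 = 2.89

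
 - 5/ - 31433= 5/31433 = 0.00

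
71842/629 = 4226/37 =114.22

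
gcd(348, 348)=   348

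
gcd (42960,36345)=15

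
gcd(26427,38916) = 69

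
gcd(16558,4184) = 2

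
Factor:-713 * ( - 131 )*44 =2^2*11^1 * 23^1*31^1*131^1 = 4109732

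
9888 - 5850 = 4038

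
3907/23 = 169+20/23 =169.87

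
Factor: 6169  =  31^1*199^1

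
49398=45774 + 3624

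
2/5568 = 1/2784 =0.00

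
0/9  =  0  =  0.00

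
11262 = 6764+4498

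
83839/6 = 83839/6 = 13973.17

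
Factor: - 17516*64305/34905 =-2^2*3^1*13^( - 1 )*29^1*151^1*179^(-1)*1429^1 = - 75091092/2327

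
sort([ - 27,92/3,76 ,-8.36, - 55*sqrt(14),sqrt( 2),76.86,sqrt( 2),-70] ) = [ - 55 * sqrt( 14),-70, - 27, - 8.36, sqrt( 2),sqrt( 2 ), 92/3,76,76.86 ] 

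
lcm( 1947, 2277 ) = 134343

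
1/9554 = 1/9554 = 0.00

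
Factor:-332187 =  - 3^1*110729^1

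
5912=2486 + 3426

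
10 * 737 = 7370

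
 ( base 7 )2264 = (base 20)21a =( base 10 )830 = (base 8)1476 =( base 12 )592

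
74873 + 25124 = 99997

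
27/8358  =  9/2786 = 0.00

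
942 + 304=1246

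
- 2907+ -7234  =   - 10141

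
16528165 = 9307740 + 7220425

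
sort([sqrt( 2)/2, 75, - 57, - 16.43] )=[- 57 , - 16.43, sqrt( 2)/2, 75 ] 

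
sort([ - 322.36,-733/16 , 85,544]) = [ - 322.36, - 733/16,85, 544]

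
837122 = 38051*22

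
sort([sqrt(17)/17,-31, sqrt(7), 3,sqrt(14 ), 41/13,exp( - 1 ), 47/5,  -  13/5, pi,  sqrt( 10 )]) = [- 31, - 13/5 , sqrt(17 )/17, exp ( - 1),sqrt(7 ),3,pi, 41/13,sqrt(10),sqrt( 14 ),47/5]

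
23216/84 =276+8/21  =  276.38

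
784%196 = 0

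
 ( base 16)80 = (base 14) 92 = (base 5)1003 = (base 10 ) 128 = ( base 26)4O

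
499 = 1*499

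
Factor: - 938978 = - 2^1*17^1*27617^1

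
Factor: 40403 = 11^1*3673^1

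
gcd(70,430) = 10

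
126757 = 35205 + 91552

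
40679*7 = 284753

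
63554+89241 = 152795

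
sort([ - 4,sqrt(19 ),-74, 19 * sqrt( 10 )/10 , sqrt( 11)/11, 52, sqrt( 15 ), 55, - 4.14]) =[  -  74, - 4.14, - 4,sqrt( 11) /11,sqrt( 15) , sqrt( 19 ),19*sqrt(10 )/10,  52, 55 ] 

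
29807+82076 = 111883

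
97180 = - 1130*(  -  86) 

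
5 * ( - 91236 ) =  - 456180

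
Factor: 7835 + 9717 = 2^4 * 1097^1 = 17552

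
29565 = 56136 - 26571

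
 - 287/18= - 16 + 1/18 =- 15.94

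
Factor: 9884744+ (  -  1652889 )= 8231855 =5^1*1646371^1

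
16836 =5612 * 3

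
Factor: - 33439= - 7^1*17^1 * 281^1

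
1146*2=2292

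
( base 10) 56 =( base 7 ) 110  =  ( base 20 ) 2G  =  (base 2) 111000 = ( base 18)32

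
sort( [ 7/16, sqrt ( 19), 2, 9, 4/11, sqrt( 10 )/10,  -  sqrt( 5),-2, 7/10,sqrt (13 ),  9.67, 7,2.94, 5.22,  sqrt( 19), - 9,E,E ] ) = [-9,  -  sqrt( 5 ),  -  2,  sqrt(10 ) /10, 4/11,7/16, 7/10, 2, E,E, 2.94, sqrt( 13),  sqrt( 19), sqrt( 19),  5.22, 7, 9,9.67]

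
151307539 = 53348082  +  97959457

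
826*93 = 76818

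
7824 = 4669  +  3155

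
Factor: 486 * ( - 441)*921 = -197394246 =- 2^1*3^8*7^2*307^1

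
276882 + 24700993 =24977875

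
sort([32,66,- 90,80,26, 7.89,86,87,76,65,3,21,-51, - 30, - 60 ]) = [ - 90, - 60, -51, - 30,3, 7.89,21,26,32 , 65,66,76 , 80,  86,87]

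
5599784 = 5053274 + 546510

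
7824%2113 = 1485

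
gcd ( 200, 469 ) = 1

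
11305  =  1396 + 9909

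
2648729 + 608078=3256807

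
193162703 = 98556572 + 94606131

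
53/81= 53/81 =0.65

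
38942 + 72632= 111574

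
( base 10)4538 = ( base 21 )a62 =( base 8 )10672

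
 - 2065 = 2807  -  4872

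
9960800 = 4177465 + 5783335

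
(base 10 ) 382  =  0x17e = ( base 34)B8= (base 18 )134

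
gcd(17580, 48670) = 10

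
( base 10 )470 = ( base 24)JE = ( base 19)15E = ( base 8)726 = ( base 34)ds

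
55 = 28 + 27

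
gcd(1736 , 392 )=56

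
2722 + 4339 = 7061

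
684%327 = 30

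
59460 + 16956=76416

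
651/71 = 651/71 = 9.17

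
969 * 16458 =15947802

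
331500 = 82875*4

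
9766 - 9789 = -23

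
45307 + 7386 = 52693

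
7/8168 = 7/8168=0.00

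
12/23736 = 1/1978 = 0.00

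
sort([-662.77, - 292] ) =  [ - 662.77, - 292]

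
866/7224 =433/3612 = 0.12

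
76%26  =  24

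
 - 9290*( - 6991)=64946390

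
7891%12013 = 7891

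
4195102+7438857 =11633959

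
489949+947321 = 1437270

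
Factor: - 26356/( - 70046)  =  2^1*11^1*599^1*35023^(  -  1 )=   13178/35023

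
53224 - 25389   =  27835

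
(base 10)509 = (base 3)200212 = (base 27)in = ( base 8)775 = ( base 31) gd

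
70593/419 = 70593/419 = 168.48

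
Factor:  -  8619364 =  -  2^2*  13^1 * 31^1*5347^1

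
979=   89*11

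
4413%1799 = 815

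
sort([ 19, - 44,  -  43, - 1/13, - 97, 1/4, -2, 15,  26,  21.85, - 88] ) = [ -97, - 88, -44, - 43,  -  2,  -  1/13,1/4, 15, 19, 21.85, 26 ]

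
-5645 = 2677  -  8322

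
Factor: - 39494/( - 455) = 2^1*5^(-1 )*7^1*31^1=434/5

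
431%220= 211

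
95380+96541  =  191921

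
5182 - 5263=  -  81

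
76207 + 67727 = 143934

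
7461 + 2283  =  9744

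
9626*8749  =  84217874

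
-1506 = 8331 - 9837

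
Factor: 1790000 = 2^4*5^4*179^1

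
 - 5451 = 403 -5854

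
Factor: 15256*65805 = 2^3*3^1 * 5^1*41^1*107^1  *  1907^1 = 1003921080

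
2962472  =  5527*536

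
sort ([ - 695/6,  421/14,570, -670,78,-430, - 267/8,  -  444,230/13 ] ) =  [- 670,  -  444, - 430, - 695/6, - 267/8, 230/13, 421/14, 78,570]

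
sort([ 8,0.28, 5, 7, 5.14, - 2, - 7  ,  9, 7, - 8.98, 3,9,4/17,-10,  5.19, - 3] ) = [ - 10, - 8.98,-7,-3,-2, 4/17, 0.28, 3,5,5.14, 5.19 , 7, 7, 8,9,9]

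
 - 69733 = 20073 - 89806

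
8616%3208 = 2200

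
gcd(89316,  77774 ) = 2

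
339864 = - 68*( - 4998)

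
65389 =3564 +61825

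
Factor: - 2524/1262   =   - 2 =- 2^1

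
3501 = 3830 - 329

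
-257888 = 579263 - 837151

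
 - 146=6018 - 6164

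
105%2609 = 105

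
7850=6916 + 934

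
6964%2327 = 2310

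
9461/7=1351 + 4/7 = 1351.57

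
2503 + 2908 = 5411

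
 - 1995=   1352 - 3347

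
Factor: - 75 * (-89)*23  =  153525 =3^1*5^2 * 23^1*  89^1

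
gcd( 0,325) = 325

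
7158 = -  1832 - - 8990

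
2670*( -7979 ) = -21303930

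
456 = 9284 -8828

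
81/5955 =27/1985 = 0.01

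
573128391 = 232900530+340227861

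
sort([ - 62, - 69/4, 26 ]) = [ - 62, - 69/4,26 ]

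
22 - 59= - 37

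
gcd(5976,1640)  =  8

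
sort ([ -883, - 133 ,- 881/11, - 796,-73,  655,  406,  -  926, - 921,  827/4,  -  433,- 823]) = [  -  926,-921, - 883,- 823,  -  796, - 433,-133, - 881/11, - 73,827/4, 406, 655]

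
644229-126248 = 517981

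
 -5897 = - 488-5409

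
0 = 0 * 655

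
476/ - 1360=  - 1  +  13/20 = - 0.35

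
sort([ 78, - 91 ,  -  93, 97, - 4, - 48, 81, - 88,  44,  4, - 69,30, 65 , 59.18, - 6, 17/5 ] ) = [ - 93,-91, - 88,-69, -48, - 6, - 4, 17/5, 4,  30, 44, 59.18, 65,  78, 81,  97 ] 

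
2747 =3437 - 690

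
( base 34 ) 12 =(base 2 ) 100100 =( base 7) 51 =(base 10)36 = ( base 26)1a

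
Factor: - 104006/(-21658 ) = 437/91= 7^(-1) * 13^( - 1)*19^1 * 23^1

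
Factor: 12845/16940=367/484 = 2^( - 2 )*11^( - 2)*367^1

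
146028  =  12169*12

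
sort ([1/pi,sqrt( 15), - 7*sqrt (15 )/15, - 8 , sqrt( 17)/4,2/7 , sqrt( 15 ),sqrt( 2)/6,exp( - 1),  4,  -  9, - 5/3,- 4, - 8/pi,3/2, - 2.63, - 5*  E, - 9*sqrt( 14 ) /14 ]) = [ - 5*E, - 9, - 8, - 4, - 2.63,-8/pi, - 9*sqrt (14 )/14, - 7*sqrt(15 ) /15, - 5/3,sqrt ( 2) /6,2/7,1/pi , exp(- 1 ),sqrt(17 )/4,3/2,sqrt( 15 ),  sqrt( 15 ), 4]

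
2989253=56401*53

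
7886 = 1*7886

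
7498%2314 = 556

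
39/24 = 13/8 = 1.62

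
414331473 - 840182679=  - 425851206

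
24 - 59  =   - 35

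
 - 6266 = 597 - 6863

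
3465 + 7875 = 11340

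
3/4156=3/4156  =  0.00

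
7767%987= 858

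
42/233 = 42/233 = 0.18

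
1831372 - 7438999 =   -  5607627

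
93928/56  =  1677 + 2/7 = 1677.29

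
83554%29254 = 25046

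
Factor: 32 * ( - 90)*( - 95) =2^6*3^2*5^2*19^1 = 273600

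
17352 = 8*2169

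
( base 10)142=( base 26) 5C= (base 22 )6a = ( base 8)216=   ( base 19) 79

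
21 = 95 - 74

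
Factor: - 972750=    - 2^1*3^1 * 5^3* 1297^1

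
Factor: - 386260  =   -2^2 * 5^1*7^1*31^1 * 89^1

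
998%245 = 18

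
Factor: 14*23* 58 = 18676  =  2^2*7^1 * 23^1 * 29^1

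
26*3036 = 78936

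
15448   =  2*7724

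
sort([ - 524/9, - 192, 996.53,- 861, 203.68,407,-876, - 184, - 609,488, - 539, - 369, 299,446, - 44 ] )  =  [-876, - 861, - 609, - 539, - 369, - 192, - 184, - 524/9,- 44, 203.68,  299, 407,446,  488,996.53]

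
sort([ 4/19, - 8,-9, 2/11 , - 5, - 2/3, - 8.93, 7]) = [ - 9 , - 8.93, - 8,-5, - 2/3,2/11,4/19, 7]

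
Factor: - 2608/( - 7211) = 2^4*163^1*7211^(-1)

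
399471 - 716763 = - 317292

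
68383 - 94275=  - 25892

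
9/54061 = 9/54061 = 0.00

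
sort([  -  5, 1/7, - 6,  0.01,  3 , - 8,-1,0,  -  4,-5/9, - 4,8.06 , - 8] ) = [  -  8,- 8, - 6,  -  5, - 4, - 4 , - 1,-5/9, 0, 0.01 , 1/7,3, 8.06] 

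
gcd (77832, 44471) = 1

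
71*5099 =362029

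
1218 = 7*174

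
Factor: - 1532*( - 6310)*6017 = 58165857640  =  2^3 * 5^1*11^1 *383^1*547^1 * 631^1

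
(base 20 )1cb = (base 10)651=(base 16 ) 28b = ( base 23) 157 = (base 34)j5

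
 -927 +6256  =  5329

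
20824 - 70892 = - 50068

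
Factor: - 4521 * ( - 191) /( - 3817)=-78501/347 = - 3^1 * 137^1*191^1 * 347^(-1)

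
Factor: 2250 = 2^1*3^2*5^3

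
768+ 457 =1225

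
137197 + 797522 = 934719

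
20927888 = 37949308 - 17021420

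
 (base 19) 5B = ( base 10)106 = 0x6a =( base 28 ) 3m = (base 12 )8a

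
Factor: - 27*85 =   -  2295 = - 3^3*5^1 *17^1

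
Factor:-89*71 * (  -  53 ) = 53^1*71^1*89^1 = 334907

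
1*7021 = 7021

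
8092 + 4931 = 13023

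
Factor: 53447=19^1* 29^1*97^1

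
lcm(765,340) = 3060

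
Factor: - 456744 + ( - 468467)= - 7^1*132173^1 = -  925211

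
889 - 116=773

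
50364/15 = 16788/5= 3357.60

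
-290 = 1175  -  1465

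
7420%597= 256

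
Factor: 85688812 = 2^2 * 11^2*177043^1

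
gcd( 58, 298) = 2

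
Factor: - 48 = -2^4*3^1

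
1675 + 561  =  2236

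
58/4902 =29/2451 =0.01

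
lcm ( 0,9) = 0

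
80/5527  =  80/5527 = 0.01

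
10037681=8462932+1574749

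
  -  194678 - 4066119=-4260797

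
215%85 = 45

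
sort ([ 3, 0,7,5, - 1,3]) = [ - 1, 0,3,3,5,7] 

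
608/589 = 1 + 1/31 = 1.03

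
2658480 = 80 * 33231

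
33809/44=768 + 17/44 = 768.39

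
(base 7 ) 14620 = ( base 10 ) 4081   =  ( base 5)112311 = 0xFF1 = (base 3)12121011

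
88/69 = 1 + 19/69 = 1.28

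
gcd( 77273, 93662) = 1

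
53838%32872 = 20966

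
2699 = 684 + 2015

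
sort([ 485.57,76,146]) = [76, 146, 485.57]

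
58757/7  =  58757/7 = 8393.86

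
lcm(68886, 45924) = 137772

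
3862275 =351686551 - 347824276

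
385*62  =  23870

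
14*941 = 13174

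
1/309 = 1/309  =  0.00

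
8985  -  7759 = 1226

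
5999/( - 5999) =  - 1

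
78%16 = 14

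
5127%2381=365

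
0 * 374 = 0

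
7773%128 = 93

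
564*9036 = 5096304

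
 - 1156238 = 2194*( - 527 )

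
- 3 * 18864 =- 56592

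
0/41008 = 0 = 0.00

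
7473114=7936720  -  463606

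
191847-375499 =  - 183652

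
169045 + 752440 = 921485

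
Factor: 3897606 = 2^1*3^1 *43^1*15107^1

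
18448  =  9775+8673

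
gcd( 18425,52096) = 11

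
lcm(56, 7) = 56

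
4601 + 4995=9596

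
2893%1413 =67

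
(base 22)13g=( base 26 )lk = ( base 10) 566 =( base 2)1000110110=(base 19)1af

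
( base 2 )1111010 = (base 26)4i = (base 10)122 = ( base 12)a2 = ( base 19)68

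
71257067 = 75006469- 3749402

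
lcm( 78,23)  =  1794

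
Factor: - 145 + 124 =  - 21 = -3^1*7^1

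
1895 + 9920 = 11815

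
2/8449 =2/8449 = 0.00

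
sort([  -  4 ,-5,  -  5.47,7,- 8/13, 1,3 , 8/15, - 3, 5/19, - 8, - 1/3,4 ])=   [ - 8,  -  5.47,  -  5 , - 4,- 3,-8/13 , - 1/3,5/19,8/15, 1, 3,4, 7 ] 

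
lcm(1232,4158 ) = 33264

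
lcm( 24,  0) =0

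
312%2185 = 312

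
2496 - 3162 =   -  666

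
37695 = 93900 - 56205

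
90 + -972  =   - 882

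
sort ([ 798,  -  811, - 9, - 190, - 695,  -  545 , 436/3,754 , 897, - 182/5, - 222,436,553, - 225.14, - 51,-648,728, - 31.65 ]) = [ - 811, - 695, - 648, - 545, - 225.14, - 222,  -  190, - 51,- 182/5, - 31.65,- 9,436/3,436, 553,  728,754,798,897]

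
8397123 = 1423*5901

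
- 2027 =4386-6413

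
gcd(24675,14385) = 105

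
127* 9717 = 1234059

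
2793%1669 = 1124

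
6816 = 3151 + 3665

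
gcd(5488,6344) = 8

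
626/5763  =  626/5763 = 0.11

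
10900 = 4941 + 5959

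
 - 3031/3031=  - 1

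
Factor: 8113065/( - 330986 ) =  - 2^( - 1 )*3^1 * 5^1 * 61^(-1 )* 2713^( - 1)*540871^1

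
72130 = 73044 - 914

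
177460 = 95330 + 82130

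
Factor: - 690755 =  - 5^1*13^1 *10627^1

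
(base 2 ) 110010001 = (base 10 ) 401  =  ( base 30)db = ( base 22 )I5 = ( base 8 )621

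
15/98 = 15/98 = 0.15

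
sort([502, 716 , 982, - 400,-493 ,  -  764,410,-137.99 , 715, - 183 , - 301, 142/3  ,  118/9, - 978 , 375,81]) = [ - 978 , - 764, - 493, - 400, - 301, - 183, - 137.99,118/9, 142/3,81,375, 410, 502,715, 716, 982] 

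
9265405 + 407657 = 9673062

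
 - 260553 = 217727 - 478280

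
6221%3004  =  213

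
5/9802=5/9802 = 0.00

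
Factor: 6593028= 2^2*3^1 * 13^2*3251^1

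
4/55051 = 4/55051 = 0.00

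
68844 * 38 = 2616072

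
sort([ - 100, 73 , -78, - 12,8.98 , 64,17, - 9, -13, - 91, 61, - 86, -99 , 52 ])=[ - 100, -99,-91, - 86, - 78, - 13, - 12, - 9,  8.98,  17,52, 61,64,73 ]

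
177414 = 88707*2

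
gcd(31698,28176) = 3522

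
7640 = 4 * 1910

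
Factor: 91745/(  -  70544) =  - 2^ ( - 4)*5^1*59^1*311^1*4409^(- 1)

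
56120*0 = 0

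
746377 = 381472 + 364905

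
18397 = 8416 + 9981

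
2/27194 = 1/13597 = 0.00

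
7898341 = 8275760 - 377419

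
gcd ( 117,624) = 39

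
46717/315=148 + 97/315=148.31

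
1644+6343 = 7987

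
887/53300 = 887/53300 = 0.02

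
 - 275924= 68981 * ( - 4)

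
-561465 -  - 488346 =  - 73119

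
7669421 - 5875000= 1794421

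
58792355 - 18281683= 40510672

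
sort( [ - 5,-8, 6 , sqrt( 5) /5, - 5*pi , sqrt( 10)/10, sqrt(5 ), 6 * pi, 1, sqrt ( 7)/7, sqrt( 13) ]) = [-5 *pi, - 8, - 5,sqrt(10 )/10 , sqrt( 7 ) /7,  sqrt( 5)/5, 1,sqrt(5),sqrt(13 ), 6, 6*pi]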